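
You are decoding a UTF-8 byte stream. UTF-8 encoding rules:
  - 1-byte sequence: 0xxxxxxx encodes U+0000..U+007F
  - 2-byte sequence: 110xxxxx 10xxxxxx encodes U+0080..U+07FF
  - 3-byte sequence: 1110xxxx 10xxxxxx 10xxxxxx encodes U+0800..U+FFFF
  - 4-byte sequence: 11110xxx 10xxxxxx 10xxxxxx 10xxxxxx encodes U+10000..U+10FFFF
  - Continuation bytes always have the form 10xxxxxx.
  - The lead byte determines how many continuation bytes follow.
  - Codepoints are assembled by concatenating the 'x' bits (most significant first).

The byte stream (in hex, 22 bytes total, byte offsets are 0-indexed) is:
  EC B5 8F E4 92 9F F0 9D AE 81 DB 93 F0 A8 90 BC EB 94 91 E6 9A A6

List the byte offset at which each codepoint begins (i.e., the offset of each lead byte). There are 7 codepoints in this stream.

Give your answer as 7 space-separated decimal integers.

Answer: 0 3 6 10 12 16 19

Derivation:
Byte[0]=EC: 3-byte lead, need 2 cont bytes. acc=0xC
Byte[1]=B5: continuation. acc=(acc<<6)|0x35=0x335
Byte[2]=8F: continuation. acc=(acc<<6)|0x0F=0xCD4F
Completed: cp=U+CD4F (starts at byte 0)
Byte[3]=E4: 3-byte lead, need 2 cont bytes. acc=0x4
Byte[4]=92: continuation. acc=(acc<<6)|0x12=0x112
Byte[5]=9F: continuation. acc=(acc<<6)|0x1F=0x449F
Completed: cp=U+449F (starts at byte 3)
Byte[6]=F0: 4-byte lead, need 3 cont bytes. acc=0x0
Byte[7]=9D: continuation. acc=(acc<<6)|0x1D=0x1D
Byte[8]=AE: continuation. acc=(acc<<6)|0x2E=0x76E
Byte[9]=81: continuation. acc=(acc<<6)|0x01=0x1DB81
Completed: cp=U+1DB81 (starts at byte 6)
Byte[10]=DB: 2-byte lead, need 1 cont bytes. acc=0x1B
Byte[11]=93: continuation. acc=(acc<<6)|0x13=0x6D3
Completed: cp=U+06D3 (starts at byte 10)
Byte[12]=F0: 4-byte lead, need 3 cont bytes. acc=0x0
Byte[13]=A8: continuation. acc=(acc<<6)|0x28=0x28
Byte[14]=90: continuation. acc=(acc<<6)|0x10=0xA10
Byte[15]=BC: continuation. acc=(acc<<6)|0x3C=0x2843C
Completed: cp=U+2843C (starts at byte 12)
Byte[16]=EB: 3-byte lead, need 2 cont bytes. acc=0xB
Byte[17]=94: continuation. acc=(acc<<6)|0x14=0x2D4
Byte[18]=91: continuation. acc=(acc<<6)|0x11=0xB511
Completed: cp=U+B511 (starts at byte 16)
Byte[19]=E6: 3-byte lead, need 2 cont bytes. acc=0x6
Byte[20]=9A: continuation. acc=(acc<<6)|0x1A=0x19A
Byte[21]=A6: continuation. acc=(acc<<6)|0x26=0x66A6
Completed: cp=U+66A6 (starts at byte 19)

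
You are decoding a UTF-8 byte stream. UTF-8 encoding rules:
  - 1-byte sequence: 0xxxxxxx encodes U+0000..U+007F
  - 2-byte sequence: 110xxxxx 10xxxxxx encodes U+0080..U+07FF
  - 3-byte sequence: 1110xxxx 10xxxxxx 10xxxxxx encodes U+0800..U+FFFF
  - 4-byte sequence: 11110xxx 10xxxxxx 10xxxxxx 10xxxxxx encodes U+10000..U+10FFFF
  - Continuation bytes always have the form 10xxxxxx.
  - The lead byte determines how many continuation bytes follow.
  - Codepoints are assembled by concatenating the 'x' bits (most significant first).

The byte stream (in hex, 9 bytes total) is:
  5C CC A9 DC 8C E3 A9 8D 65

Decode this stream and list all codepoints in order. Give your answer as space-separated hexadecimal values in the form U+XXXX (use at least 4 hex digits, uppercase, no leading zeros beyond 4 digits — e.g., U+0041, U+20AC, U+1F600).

Byte[0]=5C: 1-byte ASCII. cp=U+005C
Byte[1]=CC: 2-byte lead, need 1 cont bytes. acc=0xC
Byte[2]=A9: continuation. acc=(acc<<6)|0x29=0x329
Completed: cp=U+0329 (starts at byte 1)
Byte[3]=DC: 2-byte lead, need 1 cont bytes. acc=0x1C
Byte[4]=8C: continuation. acc=(acc<<6)|0x0C=0x70C
Completed: cp=U+070C (starts at byte 3)
Byte[5]=E3: 3-byte lead, need 2 cont bytes. acc=0x3
Byte[6]=A9: continuation. acc=(acc<<6)|0x29=0xE9
Byte[7]=8D: continuation. acc=(acc<<6)|0x0D=0x3A4D
Completed: cp=U+3A4D (starts at byte 5)
Byte[8]=65: 1-byte ASCII. cp=U+0065

Answer: U+005C U+0329 U+070C U+3A4D U+0065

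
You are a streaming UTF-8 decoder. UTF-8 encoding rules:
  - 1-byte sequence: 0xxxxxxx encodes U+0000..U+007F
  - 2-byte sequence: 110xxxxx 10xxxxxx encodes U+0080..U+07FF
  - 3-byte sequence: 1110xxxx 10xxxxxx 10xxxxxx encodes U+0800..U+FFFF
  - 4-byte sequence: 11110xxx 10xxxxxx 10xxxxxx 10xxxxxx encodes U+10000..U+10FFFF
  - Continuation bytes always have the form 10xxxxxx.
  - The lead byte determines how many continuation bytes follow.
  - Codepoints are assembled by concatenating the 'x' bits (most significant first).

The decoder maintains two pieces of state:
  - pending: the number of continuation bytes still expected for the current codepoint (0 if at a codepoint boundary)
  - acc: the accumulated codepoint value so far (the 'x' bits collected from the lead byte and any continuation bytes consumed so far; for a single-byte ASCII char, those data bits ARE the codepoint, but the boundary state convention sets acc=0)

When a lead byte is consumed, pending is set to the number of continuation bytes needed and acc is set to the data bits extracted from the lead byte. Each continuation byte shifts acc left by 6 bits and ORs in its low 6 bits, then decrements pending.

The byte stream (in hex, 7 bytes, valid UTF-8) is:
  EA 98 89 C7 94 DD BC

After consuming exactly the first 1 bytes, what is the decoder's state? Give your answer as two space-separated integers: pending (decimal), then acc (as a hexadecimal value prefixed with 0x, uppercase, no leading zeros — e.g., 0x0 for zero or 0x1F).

Answer: 2 0xA

Derivation:
Byte[0]=EA: 3-byte lead. pending=2, acc=0xA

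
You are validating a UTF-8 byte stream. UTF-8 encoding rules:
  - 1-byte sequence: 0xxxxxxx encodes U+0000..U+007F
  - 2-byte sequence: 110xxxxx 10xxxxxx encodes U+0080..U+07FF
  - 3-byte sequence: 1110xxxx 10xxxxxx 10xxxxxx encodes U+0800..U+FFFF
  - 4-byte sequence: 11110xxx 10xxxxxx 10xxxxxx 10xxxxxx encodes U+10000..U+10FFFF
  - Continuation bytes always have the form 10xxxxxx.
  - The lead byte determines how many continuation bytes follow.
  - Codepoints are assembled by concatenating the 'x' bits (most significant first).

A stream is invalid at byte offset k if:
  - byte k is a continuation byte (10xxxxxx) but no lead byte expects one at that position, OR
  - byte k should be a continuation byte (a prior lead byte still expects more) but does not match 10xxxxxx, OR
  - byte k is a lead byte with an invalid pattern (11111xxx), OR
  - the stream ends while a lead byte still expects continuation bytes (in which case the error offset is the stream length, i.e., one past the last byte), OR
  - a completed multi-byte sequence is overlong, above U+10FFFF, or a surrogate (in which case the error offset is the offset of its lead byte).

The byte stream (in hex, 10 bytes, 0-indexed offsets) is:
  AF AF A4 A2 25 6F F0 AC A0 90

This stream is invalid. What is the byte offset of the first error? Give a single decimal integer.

Byte[0]=AF: INVALID lead byte (not 0xxx/110x/1110/11110)

Answer: 0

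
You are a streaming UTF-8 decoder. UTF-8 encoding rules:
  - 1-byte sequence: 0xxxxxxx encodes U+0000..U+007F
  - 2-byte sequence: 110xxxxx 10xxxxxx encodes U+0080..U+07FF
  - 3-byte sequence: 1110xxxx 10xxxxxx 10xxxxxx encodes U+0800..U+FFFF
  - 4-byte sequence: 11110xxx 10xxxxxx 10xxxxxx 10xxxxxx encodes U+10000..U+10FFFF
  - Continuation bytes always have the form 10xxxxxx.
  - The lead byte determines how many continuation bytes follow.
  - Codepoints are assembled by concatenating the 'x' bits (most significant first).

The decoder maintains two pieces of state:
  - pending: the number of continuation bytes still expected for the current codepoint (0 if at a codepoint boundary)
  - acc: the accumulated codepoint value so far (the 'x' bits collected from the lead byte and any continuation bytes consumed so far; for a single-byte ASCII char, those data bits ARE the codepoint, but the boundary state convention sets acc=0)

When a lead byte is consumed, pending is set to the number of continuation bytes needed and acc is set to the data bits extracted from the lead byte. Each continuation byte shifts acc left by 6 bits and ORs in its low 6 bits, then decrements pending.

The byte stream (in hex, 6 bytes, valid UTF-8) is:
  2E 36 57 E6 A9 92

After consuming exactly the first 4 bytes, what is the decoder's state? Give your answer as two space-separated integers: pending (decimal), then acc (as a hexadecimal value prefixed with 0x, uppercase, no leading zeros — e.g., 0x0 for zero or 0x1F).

Answer: 2 0x6

Derivation:
Byte[0]=2E: 1-byte. pending=0, acc=0x0
Byte[1]=36: 1-byte. pending=0, acc=0x0
Byte[2]=57: 1-byte. pending=0, acc=0x0
Byte[3]=E6: 3-byte lead. pending=2, acc=0x6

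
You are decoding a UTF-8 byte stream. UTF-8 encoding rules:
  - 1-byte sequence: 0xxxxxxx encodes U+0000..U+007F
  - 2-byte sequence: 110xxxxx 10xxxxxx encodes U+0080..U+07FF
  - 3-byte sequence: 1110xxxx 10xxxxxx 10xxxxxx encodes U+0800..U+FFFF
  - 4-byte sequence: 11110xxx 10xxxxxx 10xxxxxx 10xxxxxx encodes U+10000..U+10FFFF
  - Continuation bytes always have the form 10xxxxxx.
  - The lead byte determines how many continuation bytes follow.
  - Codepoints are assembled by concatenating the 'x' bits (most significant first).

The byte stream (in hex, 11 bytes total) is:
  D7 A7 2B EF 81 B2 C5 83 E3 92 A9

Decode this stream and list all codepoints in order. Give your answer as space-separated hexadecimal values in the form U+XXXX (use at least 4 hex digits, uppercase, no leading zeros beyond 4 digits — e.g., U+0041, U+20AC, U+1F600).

Answer: U+05E7 U+002B U+F072 U+0143 U+34A9

Derivation:
Byte[0]=D7: 2-byte lead, need 1 cont bytes. acc=0x17
Byte[1]=A7: continuation. acc=(acc<<6)|0x27=0x5E7
Completed: cp=U+05E7 (starts at byte 0)
Byte[2]=2B: 1-byte ASCII. cp=U+002B
Byte[3]=EF: 3-byte lead, need 2 cont bytes. acc=0xF
Byte[4]=81: continuation. acc=(acc<<6)|0x01=0x3C1
Byte[5]=B2: continuation. acc=(acc<<6)|0x32=0xF072
Completed: cp=U+F072 (starts at byte 3)
Byte[6]=C5: 2-byte lead, need 1 cont bytes. acc=0x5
Byte[7]=83: continuation. acc=(acc<<6)|0x03=0x143
Completed: cp=U+0143 (starts at byte 6)
Byte[8]=E3: 3-byte lead, need 2 cont bytes. acc=0x3
Byte[9]=92: continuation. acc=(acc<<6)|0x12=0xD2
Byte[10]=A9: continuation. acc=(acc<<6)|0x29=0x34A9
Completed: cp=U+34A9 (starts at byte 8)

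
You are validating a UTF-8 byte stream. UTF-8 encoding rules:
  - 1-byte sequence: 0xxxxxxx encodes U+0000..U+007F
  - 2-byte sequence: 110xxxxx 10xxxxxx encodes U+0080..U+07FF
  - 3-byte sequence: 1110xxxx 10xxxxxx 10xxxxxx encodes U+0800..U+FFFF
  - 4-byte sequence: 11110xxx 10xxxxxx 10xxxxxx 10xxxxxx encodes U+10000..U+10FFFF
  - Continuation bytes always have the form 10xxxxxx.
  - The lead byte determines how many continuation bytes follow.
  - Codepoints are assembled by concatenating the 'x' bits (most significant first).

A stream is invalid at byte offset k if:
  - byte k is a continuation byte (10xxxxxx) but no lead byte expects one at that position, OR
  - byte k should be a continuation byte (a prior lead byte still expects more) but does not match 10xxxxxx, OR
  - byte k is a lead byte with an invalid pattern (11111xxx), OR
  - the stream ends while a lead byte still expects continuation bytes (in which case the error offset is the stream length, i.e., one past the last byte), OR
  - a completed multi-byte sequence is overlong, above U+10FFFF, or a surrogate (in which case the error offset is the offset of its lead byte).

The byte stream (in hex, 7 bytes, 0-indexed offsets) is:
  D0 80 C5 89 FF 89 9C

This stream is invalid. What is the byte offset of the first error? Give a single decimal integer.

Answer: 4

Derivation:
Byte[0]=D0: 2-byte lead, need 1 cont bytes. acc=0x10
Byte[1]=80: continuation. acc=(acc<<6)|0x00=0x400
Completed: cp=U+0400 (starts at byte 0)
Byte[2]=C5: 2-byte lead, need 1 cont bytes. acc=0x5
Byte[3]=89: continuation. acc=(acc<<6)|0x09=0x149
Completed: cp=U+0149 (starts at byte 2)
Byte[4]=FF: INVALID lead byte (not 0xxx/110x/1110/11110)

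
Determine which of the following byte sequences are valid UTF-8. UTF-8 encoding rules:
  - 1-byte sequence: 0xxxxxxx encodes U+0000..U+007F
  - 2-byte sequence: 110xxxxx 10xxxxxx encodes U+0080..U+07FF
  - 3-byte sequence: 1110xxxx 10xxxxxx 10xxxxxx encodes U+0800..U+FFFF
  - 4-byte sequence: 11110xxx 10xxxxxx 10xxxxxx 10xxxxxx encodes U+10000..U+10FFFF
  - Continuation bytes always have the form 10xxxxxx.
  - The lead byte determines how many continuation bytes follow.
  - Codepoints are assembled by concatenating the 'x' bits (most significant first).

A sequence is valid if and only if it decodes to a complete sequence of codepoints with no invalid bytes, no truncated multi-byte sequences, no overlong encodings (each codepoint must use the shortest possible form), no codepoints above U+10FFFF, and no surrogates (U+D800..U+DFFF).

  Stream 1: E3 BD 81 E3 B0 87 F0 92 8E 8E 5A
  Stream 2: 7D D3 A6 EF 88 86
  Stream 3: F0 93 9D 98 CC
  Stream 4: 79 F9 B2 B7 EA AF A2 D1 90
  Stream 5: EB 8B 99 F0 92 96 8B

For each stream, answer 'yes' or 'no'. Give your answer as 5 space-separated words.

Answer: yes yes no no yes

Derivation:
Stream 1: decodes cleanly. VALID
Stream 2: decodes cleanly. VALID
Stream 3: error at byte offset 5. INVALID
Stream 4: error at byte offset 1. INVALID
Stream 5: decodes cleanly. VALID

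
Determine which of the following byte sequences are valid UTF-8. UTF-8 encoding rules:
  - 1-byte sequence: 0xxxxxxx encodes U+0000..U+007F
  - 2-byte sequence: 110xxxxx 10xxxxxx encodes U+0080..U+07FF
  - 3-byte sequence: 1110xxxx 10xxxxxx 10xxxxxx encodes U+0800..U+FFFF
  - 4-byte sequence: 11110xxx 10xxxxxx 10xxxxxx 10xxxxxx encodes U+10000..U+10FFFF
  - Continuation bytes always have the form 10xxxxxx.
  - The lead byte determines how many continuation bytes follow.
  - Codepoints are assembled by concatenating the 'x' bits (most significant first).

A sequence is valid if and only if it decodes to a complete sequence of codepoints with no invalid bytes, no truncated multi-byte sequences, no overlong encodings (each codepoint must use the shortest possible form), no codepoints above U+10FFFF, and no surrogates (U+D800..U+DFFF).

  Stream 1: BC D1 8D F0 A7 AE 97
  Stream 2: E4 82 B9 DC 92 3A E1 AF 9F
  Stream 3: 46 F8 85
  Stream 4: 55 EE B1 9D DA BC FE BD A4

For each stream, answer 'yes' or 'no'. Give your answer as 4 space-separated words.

Answer: no yes no no

Derivation:
Stream 1: error at byte offset 0. INVALID
Stream 2: decodes cleanly. VALID
Stream 3: error at byte offset 1. INVALID
Stream 4: error at byte offset 6. INVALID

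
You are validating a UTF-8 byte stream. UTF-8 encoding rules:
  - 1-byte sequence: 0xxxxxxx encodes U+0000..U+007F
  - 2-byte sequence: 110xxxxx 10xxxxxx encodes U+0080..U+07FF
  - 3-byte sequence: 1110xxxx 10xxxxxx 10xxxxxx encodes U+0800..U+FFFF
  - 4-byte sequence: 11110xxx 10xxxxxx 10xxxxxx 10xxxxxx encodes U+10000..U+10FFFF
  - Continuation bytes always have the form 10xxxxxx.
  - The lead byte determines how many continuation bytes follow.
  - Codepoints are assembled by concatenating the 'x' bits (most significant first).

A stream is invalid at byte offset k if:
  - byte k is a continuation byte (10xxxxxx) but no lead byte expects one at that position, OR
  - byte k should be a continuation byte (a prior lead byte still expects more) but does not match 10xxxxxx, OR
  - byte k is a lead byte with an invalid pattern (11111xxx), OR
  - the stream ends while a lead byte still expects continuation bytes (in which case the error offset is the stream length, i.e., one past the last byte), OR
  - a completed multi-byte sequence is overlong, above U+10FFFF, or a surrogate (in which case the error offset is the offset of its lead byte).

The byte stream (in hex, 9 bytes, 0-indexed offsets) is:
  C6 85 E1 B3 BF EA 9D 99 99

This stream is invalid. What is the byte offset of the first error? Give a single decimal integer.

Byte[0]=C6: 2-byte lead, need 1 cont bytes. acc=0x6
Byte[1]=85: continuation. acc=(acc<<6)|0x05=0x185
Completed: cp=U+0185 (starts at byte 0)
Byte[2]=E1: 3-byte lead, need 2 cont bytes. acc=0x1
Byte[3]=B3: continuation. acc=(acc<<6)|0x33=0x73
Byte[4]=BF: continuation. acc=(acc<<6)|0x3F=0x1CFF
Completed: cp=U+1CFF (starts at byte 2)
Byte[5]=EA: 3-byte lead, need 2 cont bytes. acc=0xA
Byte[6]=9D: continuation. acc=(acc<<6)|0x1D=0x29D
Byte[7]=99: continuation. acc=(acc<<6)|0x19=0xA759
Completed: cp=U+A759 (starts at byte 5)
Byte[8]=99: INVALID lead byte (not 0xxx/110x/1110/11110)

Answer: 8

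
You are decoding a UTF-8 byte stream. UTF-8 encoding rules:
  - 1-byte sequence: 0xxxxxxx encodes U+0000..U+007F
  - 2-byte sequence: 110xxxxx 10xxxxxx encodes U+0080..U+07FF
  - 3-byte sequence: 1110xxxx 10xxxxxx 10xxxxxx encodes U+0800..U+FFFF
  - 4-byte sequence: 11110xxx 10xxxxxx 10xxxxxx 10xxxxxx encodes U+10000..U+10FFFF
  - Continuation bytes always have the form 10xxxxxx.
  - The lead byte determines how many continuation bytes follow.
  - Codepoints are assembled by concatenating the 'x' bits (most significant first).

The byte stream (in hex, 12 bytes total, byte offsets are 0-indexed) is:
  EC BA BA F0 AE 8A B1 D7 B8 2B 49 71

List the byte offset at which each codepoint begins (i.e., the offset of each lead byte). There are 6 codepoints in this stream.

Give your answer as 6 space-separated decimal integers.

Byte[0]=EC: 3-byte lead, need 2 cont bytes. acc=0xC
Byte[1]=BA: continuation. acc=(acc<<6)|0x3A=0x33A
Byte[2]=BA: continuation. acc=(acc<<6)|0x3A=0xCEBA
Completed: cp=U+CEBA (starts at byte 0)
Byte[3]=F0: 4-byte lead, need 3 cont bytes. acc=0x0
Byte[4]=AE: continuation. acc=(acc<<6)|0x2E=0x2E
Byte[5]=8A: continuation. acc=(acc<<6)|0x0A=0xB8A
Byte[6]=B1: continuation. acc=(acc<<6)|0x31=0x2E2B1
Completed: cp=U+2E2B1 (starts at byte 3)
Byte[7]=D7: 2-byte lead, need 1 cont bytes. acc=0x17
Byte[8]=B8: continuation. acc=(acc<<6)|0x38=0x5F8
Completed: cp=U+05F8 (starts at byte 7)
Byte[9]=2B: 1-byte ASCII. cp=U+002B
Byte[10]=49: 1-byte ASCII. cp=U+0049
Byte[11]=71: 1-byte ASCII. cp=U+0071

Answer: 0 3 7 9 10 11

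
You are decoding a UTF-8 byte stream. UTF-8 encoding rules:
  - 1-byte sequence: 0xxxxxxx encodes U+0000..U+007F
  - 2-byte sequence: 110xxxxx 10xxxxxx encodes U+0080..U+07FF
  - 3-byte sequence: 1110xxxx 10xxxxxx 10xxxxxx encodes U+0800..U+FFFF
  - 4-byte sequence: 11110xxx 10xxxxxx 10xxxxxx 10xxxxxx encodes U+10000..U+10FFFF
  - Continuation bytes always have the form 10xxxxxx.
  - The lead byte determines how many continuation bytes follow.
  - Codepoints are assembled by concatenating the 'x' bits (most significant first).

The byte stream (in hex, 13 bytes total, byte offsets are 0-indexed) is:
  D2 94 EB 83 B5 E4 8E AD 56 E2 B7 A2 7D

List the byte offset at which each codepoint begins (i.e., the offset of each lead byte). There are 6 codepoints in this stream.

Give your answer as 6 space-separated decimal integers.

Byte[0]=D2: 2-byte lead, need 1 cont bytes. acc=0x12
Byte[1]=94: continuation. acc=(acc<<6)|0x14=0x494
Completed: cp=U+0494 (starts at byte 0)
Byte[2]=EB: 3-byte lead, need 2 cont bytes. acc=0xB
Byte[3]=83: continuation. acc=(acc<<6)|0x03=0x2C3
Byte[4]=B5: continuation. acc=(acc<<6)|0x35=0xB0F5
Completed: cp=U+B0F5 (starts at byte 2)
Byte[5]=E4: 3-byte lead, need 2 cont bytes. acc=0x4
Byte[6]=8E: continuation. acc=(acc<<6)|0x0E=0x10E
Byte[7]=AD: continuation. acc=(acc<<6)|0x2D=0x43AD
Completed: cp=U+43AD (starts at byte 5)
Byte[8]=56: 1-byte ASCII. cp=U+0056
Byte[9]=E2: 3-byte lead, need 2 cont bytes. acc=0x2
Byte[10]=B7: continuation. acc=(acc<<6)|0x37=0xB7
Byte[11]=A2: continuation. acc=(acc<<6)|0x22=0x2DE2
Completed: cp=U+2DE2 (starts at byte 9)
Byte[12]=7D: 1-byte ASCII. cp=U+007D

Answer: 0 2 5 8 9 12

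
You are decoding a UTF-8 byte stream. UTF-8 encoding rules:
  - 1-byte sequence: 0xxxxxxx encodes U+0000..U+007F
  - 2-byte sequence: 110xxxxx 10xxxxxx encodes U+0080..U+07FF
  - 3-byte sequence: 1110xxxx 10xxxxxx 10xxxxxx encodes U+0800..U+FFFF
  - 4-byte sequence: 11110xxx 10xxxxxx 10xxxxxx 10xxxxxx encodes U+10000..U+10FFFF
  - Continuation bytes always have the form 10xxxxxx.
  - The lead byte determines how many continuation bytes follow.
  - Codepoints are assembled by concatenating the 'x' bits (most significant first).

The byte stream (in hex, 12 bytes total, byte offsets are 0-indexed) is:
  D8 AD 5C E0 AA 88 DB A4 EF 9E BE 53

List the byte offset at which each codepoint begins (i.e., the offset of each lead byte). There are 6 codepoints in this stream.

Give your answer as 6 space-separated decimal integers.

Byte[0]=D8: 2-byte lead, need 1 cont bytes. acc=0x18
Byte[1]=AD: continuation. acc=(acc<<6)|0x2D=0x62D
Completed: cp=U+062D (starts at byte 0)
Byte[2]=5C: 1-byte ASCII. cp=U+005C
Byte[3]=E0: 3-byte lead, need 2 cont bytes. acc=0x0
Byte[4]=AA: continuation. acc=(acc<<6)|0x2A=0x2A
Byte[5]=88: continuation. acc=(acc<<6)|0x08=0xA88
Completed: cp=U+0A88 (starts at byte 3)
Byte[6]=DB: 2-byte lead, need 1 cont bytes. acc=0x1B
Byte[7]=A4: continuation. acc=(acc<<6)|0x24=0x6E4
Completed: cp=U+06E4 (starts at byte 6)
Byte[8]=EF: 3-byte lead, need 2 cont bytes. acc=0xF
Byte[9]=9E: continuation. acc=(acc<<6)|0x1E=0x3DE
Byte[10]=BE: continuation. acc=(acc<<6)|0x3E=0xF7BE
Completed: cp=U+F7BE (starts at byte 8)
Byte[11]=53: 1-byte ASCII. cp=U+0053

Answer: 0 2 3 6 8 11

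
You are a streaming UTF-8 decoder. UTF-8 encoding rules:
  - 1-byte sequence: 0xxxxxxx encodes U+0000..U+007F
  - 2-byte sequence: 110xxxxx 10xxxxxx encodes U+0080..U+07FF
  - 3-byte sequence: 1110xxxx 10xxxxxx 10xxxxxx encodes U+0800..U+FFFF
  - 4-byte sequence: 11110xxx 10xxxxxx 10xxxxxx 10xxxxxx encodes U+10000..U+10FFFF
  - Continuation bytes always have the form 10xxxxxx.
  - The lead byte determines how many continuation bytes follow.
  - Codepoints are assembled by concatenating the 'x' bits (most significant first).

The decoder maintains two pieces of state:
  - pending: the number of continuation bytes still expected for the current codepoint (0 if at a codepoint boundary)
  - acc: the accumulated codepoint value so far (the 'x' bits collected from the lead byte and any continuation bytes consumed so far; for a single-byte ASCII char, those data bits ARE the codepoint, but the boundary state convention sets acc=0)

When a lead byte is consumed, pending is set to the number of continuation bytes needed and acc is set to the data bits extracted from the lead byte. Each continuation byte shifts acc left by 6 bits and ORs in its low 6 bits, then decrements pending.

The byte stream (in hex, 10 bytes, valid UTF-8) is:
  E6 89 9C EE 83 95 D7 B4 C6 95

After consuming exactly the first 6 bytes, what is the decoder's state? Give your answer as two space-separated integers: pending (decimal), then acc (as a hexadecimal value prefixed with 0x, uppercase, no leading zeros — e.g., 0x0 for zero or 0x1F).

Answer: 0 0xE0D5

Derivation:
Byte[0]=E6: 3-byte lead. pending=2, acc=0x6
Byte[1]=89: continuation. acc=(acc<<6)|0x09=0x189, pending=1
Byte[2]=9C: continuation. acc=(acc<<6)|0x1C=0x625C, pending=0
Byte[3]=EE: 3-byte lead. pending=2, acc=0xE
Byte[4]=83: continuation. acc=(acc<<6)|0x03=0x383, pending=1
Byte[5]=95: continuation. acc=(acc<<6)|0x15=0xE0D5, pending=0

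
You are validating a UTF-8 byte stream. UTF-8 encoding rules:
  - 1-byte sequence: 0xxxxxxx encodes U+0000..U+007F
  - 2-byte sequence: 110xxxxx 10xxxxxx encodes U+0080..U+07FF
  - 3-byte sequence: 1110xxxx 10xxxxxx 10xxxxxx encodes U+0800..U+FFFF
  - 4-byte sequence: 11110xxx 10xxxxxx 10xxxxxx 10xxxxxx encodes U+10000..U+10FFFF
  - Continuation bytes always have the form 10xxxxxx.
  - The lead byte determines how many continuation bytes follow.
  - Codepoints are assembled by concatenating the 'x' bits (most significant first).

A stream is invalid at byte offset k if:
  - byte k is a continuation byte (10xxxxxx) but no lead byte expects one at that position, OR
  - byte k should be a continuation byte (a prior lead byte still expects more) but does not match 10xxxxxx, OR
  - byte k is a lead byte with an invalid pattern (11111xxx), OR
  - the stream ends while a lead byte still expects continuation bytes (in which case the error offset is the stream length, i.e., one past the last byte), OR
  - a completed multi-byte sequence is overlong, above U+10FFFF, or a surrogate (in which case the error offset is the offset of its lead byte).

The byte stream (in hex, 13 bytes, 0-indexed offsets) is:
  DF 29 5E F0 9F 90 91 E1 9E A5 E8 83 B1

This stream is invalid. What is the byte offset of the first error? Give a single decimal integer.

Byte[0]=DF: 2-byte lead, need 1 cont bytes. acc=0x1F
Byte[1]=29: expected 10xxxxxx continuation. INVALID

Answer: 1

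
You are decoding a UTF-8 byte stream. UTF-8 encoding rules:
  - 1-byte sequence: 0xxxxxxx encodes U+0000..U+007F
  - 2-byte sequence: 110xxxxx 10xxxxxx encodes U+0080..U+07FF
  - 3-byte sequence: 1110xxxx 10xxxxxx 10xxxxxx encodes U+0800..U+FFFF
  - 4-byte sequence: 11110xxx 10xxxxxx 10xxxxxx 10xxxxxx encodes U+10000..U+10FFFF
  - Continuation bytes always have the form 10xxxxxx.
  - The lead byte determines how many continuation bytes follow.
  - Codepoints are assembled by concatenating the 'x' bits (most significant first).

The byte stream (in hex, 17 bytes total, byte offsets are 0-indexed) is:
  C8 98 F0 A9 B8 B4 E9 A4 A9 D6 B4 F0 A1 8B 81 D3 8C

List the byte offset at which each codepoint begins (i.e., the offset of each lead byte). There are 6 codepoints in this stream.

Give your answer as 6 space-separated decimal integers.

Byte[0]=C8: 2-byte lead, need 1 cont bytes. acc=0x8
Byte[1]=98: continuation. acc=(acc<<6)|0x18=0x218
Completed: cp=U+0218 (starts at byte 0)
Byte[2]=F0: 4-byte lead, need 3 cont bytes. acc=0x0
Byte[3]=A9: continuation. acc=(acc<<6)|0x29=0x29
Byte[4]=B8: continuation. acc=(acc<<6)|0x38=0xA78
Byte[5]=B4: continuation. acc=(acc<<6)|0x34=0x29E34
Completed: cp=U+29E34 (starts at byte 2)
Byte[6]=E9: 3-byte lead, need 2 cont bytes. acc=0x9
Byte[7]=A4: continuation. acc=(acc<<6)|0x24=0x264
Byte[8]=A9: continuation. acc=(acc<<6)|0x29=0x9929
Completed: cp=U+9929 (starts at byte 6)
Byte[9]=D6: 2-byte lead, need 1 cont bytes. acc=0x16
Byte[10]=B4: continuation. acc=(acc<<6)|0x34=0x5B4
Completed: cp=U+05B4 (starts at byte 9)
Byte[11]=F0: 4-byte lead, need 3 cont bytes. acc=0x0
Byte[12]=A1: continuation. acc=(acc<<6)|0x21=0x21
Byte[13]=8B: continuation. acc=(acc<<6)|0x0B=0x84B
Byte[14]=81: continuation. acc=(acc<<6)|0x01=0x212C1
Completed: cp=U+212C1 (starts at byte 11)
Byte[15]=D3: 2-byte lead, need 1 cont bytes. acc=0x13
Byte[16]=8C: continuation. acc=(acc<<6)|0x0C=0x4CC
Completed: cp=U+04CC (starts at byte 15)

Answer: 0 2 6 9 11 15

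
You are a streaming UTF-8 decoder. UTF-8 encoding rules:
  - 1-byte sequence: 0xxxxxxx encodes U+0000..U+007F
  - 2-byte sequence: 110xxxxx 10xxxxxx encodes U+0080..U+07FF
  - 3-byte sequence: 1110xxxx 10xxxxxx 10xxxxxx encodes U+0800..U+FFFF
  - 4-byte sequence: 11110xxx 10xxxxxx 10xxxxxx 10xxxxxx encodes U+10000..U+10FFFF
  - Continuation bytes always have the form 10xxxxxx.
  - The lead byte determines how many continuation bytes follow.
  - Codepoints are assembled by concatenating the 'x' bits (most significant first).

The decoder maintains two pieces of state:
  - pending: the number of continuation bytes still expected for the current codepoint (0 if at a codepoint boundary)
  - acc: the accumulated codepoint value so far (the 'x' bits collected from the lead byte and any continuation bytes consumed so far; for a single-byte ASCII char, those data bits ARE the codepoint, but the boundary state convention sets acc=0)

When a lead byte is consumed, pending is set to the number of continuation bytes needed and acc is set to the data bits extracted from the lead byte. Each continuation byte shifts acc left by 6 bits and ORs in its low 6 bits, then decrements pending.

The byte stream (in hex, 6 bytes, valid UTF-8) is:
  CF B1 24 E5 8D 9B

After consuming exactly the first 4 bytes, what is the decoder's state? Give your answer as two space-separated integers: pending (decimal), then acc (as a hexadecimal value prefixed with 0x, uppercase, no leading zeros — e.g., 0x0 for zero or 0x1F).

Answer: 2 0x5

Derivation:
Byte[0]=CF: 2-byte lead. pending=1, acc=0xF
Byte[1]=B1: continuation. acc=(acc<<6)|0x31=0x3F1, pending=0
Byte[2]=24: 1-byte. pending=0, acc=0x0
Byte[3]=E5: 3-byte lead. pending=2, acc=0x5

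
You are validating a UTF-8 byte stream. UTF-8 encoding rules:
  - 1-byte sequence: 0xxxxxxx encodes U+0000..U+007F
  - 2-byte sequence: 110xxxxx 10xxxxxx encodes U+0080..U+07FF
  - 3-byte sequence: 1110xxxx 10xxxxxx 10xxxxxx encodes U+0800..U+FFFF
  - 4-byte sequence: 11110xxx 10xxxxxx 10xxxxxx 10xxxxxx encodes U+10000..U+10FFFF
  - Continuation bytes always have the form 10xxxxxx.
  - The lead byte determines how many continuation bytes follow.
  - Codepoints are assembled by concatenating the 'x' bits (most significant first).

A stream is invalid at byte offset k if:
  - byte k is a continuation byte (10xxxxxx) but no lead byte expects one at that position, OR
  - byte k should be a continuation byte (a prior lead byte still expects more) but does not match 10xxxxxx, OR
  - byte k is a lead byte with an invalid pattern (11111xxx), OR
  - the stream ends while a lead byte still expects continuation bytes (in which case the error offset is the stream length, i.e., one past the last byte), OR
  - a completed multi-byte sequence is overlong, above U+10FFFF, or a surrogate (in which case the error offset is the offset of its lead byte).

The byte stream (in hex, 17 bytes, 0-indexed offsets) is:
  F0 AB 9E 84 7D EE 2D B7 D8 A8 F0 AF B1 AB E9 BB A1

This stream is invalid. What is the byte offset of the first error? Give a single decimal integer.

Answer: 6

Derivation:
Byte[0]=F0: 4-byte lead, need 3 cont bytes. acc=0x0
Byte[1]=AB: continuation. acc=(acc<<6)|0x2B=0x2B
Byte[2]=9E: continuation. acc=(acc<<6)|0x1E=0xADE
Byte[3]=84: continuation. acc=(acc<<6)|0x04=0x2B784
Completed: cp=U+2B784 (starts at byte 0)
Byte[4]=7D: 1-byte ASCII. cp=U+007D
Byte[5]=EE: 3-byte lead, need 2 cont bytes. acc=0xE
Byte[6]=2D: expected 10xxxxxx continuation. INVALID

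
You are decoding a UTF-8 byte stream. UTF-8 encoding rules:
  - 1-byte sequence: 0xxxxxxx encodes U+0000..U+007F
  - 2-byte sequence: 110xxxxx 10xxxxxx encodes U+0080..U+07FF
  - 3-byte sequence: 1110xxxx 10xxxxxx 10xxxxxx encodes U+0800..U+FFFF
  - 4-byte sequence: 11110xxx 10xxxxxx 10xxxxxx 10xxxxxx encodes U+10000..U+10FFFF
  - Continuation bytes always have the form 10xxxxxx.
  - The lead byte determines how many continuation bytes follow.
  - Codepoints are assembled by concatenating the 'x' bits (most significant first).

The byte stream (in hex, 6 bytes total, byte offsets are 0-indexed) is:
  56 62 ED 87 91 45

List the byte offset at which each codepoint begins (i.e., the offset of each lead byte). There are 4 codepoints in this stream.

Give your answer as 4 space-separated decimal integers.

Byte[0]=56: 1-byte ASCII. cp=U+0056
Byte[1]=62: 1-byte ASCII. cp=U+0062
Byte[2]=ED: 3-byte lead, need 2 cont bytes. acc=0xD
Byte[3]=87: continuation. acc=(acc<<6)|0x07=0x347
Byte[4]=91: continuation. acc=(acc<<6)|0x11=0xD1D1
Completed: cp=U+D1D1 (starts at byte 2)
Byte[5]=45: 1-byte ASCII. cp=U+0045

Answer: 0 1 2 5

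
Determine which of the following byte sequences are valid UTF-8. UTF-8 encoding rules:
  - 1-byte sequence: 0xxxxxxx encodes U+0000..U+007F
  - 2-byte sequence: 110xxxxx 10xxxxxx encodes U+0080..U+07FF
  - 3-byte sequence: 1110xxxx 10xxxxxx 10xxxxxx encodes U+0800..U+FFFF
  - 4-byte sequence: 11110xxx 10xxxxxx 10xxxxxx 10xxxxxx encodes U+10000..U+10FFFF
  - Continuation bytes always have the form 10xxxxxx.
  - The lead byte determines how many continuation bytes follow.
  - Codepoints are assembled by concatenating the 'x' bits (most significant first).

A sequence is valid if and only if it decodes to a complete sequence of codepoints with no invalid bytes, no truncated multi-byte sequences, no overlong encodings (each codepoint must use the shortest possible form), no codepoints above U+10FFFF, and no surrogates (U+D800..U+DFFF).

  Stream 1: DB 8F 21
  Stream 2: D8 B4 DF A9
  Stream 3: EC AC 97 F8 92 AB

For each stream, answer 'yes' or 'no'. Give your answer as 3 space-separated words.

Answer: yes yes no

Derivation:
Stream 1: decodes cleanly. VALID
Stream 2: decodes cleanly. VALID
Stream 3: error at byte offset 3. INVALID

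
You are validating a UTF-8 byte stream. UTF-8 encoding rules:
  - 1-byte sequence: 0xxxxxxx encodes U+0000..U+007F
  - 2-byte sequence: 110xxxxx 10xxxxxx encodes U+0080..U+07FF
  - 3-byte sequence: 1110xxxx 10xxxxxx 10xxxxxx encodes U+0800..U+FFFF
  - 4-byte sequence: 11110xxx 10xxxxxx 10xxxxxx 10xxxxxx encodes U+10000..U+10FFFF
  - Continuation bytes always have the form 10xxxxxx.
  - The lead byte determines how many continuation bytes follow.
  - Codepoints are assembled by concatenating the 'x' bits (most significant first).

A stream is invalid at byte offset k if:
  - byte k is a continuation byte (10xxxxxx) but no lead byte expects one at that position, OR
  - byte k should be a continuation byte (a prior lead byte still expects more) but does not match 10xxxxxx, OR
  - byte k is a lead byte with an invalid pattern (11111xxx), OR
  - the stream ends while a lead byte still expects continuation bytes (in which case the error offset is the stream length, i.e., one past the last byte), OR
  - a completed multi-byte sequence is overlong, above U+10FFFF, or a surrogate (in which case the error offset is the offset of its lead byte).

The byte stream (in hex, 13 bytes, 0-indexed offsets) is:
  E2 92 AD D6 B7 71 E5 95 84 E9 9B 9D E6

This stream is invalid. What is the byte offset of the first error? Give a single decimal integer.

Answer: 13

Derivation:
Byte[0]=E2: 3-byte lead, need 2 cont bytes. acc=0x2
Byte[1]=92: continuation. acc=(acc<<6)|0x12=0x92
Byte[2]=AD: continuation. acc=(acc<<6)|0x2D=0x24AD
Completed: cp=U+24AD (starts at byte 0)
Byte[3]=D6: 2-byte lead, need 1 cont bytes. acc=0x16
Byte[4]=B7: continuation. acc=(acc<<6)|0x37=0x5B7
Completed: cp=U+05B7 (starts at byte 3)
Byte[5]=71: 1-byte ASCII. cp=U+0071
Byte[6]=E5: 3-byte lead, need 2 cont bytes. acc=0x5
Byte[7]=95: continuation. acc=(acc<<6)|0x15=0x155
Byte[8]=84: continuation. acc=(acc<<6)|0x04=0x5544
Completed: cp=U+5544 (starts at byte 6)
Byte[9]=E9: 3-byte lead, need 2 cont bytes. acc=0x9
Byte[10]=9B: continuation. acc=(acc<<6)|0x1B=0x25B
Byte[11]=9D: continuation. acc=(acc<<6)|0x1D=0x96DD
Completed: cp=U+96DD (starts at byte 9)
Byte[12]=E6: 3-byte lead, need 2 cont bytes. acc=0x6
Byte[13]: stream ended, expected continuation. INVALID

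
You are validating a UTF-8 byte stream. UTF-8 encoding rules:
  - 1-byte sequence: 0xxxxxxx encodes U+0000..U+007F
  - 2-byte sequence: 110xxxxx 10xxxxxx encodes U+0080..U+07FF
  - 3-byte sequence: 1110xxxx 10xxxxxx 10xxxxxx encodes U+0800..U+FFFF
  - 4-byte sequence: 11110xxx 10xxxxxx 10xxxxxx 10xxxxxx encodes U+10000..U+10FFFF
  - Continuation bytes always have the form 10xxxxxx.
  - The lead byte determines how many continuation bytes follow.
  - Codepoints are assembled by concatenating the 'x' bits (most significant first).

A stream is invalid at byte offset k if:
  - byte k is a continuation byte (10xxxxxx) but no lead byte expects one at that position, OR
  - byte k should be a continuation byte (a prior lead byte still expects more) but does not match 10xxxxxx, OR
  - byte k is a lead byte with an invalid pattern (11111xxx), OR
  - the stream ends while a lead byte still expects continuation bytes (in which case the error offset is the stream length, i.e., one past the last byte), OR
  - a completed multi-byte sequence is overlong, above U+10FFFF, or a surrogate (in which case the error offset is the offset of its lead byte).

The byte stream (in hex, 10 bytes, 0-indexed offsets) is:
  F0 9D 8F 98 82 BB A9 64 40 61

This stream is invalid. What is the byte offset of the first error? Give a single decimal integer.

Answer: 4

Derivation:
Byte[0]=F0: 4-byte lead, need 3 cont bytes. acc=0x0
Byte[1]=9D: continuation. acc=(acc<<6)|0x1D=0x1D
Byte[2]=8F: continuation. acc=(acc<<6)|0x0F=0x74F
Byte[3]=98: continuation. acc=(acc<<6)|0x18=0x1D3D8
Completed: cp=U+1D3D8 (starts at byte 0)
Byte[4]=82: INVALID lead byte (not 0xxx/110x/1110/11110)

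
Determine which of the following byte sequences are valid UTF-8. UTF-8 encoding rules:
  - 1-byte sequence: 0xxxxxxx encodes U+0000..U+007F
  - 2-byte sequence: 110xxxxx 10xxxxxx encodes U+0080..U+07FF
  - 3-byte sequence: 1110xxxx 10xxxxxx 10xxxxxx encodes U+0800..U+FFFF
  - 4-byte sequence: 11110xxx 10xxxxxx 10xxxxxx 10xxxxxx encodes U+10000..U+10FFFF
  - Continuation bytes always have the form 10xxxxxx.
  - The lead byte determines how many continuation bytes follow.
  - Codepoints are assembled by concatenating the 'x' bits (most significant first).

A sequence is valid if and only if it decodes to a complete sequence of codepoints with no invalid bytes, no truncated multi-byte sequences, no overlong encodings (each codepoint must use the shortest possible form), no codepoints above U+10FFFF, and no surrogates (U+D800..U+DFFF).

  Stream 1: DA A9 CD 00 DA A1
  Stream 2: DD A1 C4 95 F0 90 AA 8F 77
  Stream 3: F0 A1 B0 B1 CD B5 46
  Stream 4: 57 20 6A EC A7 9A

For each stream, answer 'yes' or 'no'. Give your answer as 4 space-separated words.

Stream 1: error at byte offset 3. INVALID
Stream 2: decodes cleanly. VALID
Stream 3: decodes cleanly. VALID
Stream 4: decodes cleanly. VALID

Answer: no yes yes yes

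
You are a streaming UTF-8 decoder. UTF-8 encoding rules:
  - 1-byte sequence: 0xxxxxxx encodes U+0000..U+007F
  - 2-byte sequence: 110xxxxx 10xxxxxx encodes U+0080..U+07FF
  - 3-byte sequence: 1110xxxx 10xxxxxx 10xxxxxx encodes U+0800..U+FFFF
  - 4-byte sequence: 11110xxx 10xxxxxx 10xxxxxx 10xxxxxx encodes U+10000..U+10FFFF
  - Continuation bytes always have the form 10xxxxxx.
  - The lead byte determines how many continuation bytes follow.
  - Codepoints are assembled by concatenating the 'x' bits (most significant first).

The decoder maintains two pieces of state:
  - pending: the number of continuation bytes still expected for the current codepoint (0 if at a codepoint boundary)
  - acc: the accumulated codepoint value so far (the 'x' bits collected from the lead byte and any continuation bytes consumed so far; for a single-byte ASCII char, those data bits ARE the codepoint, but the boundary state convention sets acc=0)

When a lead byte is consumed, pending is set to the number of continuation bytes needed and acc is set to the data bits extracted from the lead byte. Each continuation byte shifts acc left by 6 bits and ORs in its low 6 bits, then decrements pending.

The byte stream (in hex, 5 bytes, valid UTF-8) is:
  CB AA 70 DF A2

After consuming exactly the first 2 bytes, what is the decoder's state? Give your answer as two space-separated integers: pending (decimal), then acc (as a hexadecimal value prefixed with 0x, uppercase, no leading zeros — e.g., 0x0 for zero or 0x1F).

Byte[0]=CB: 2-byte lead. pending=1, acc=0xB
Byte[1]=AA: continuation. acc=(acc<<6)|0x2A=0x2EA, pending=0

Answer: 0 0x2EA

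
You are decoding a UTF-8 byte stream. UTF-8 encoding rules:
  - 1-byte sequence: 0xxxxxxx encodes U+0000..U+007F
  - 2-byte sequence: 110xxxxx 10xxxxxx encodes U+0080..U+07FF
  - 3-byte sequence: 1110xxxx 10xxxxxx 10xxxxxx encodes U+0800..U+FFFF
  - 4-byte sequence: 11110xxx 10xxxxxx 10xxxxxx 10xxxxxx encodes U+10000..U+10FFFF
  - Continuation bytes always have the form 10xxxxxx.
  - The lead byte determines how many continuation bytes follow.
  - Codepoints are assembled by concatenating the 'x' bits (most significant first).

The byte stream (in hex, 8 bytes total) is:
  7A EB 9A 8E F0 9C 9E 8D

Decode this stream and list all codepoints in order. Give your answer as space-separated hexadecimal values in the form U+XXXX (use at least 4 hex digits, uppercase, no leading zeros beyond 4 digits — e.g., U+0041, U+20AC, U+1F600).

Answer: U+007A U+B68E U+1C78D

Derivation:
Byte[0]=7A: 1-byte ASCII. cp=U+007A
Byte[1]=EB: 3-byte lead, need 2 cont bytes. acc=0xB
Byte[2]=9A: continuation. acc=(acc<<6)|0x1A=0x2DA
Byte[3]=8E: continuation. acc=(acc<<6)|0x0E=0xB68E
Completed: cp=U+B68E (starts at byte 1)
Byte[4]=F0: 4-byte lead, need 3 cont bytes. acc=0x0
Byte[5]=9C: continuation. acc=(acc<<6)|0x1C=0x1C
Byte[6]=9E: continuation. acc=(acc<<6)|0x1E=0x71E
Byte[7]=8D: continuation. acc=(acc<<6)|0x0D=0x1C78D
Completed: cp=U+1C78D (starts at byte 4)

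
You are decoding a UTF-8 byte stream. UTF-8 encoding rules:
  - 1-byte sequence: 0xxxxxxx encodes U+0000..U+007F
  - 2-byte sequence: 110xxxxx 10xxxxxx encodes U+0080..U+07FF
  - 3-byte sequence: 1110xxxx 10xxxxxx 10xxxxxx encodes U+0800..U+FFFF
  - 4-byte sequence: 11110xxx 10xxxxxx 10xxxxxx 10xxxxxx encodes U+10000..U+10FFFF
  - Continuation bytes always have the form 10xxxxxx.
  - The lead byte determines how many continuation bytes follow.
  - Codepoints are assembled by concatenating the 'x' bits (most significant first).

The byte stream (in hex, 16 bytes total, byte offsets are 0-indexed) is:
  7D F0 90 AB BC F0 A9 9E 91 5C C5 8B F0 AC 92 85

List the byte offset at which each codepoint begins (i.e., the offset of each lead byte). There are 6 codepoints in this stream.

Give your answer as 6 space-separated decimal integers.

Answer: 0 1 5 9 10 12

Derivation:
Byte[0]=7D: 1-byte ASCII. cp=U+007D
Byte[1]=F0: 4-byte lead, need 3 cont bytes. acc=0x0
Byte[2]=90: continuation. acc=(acc<<6)|0x10=0x10
Byte[3]=AB: continuation. acc=(acc<<6)|0x2B=0x42B
Byte[4]=BC: continuation. acc=(acc<<6)|0x3C=0x10AFC
Completed: cp=U+10AFC (starts at byte 1)
Byte[5]=F0: 4-byte lead, need 3 cont bytes. acc=0x0
Byte[6]=A9: continuation. acc=(acc<<6)|0x29=0x29
Byte[7]=9E: continuation. acc=(acc<<6)|0x1E=0xA5E
Byte[8]=91: continuation. acc=(acc<<6)|0x11=0x29791
Completed: cp=U+29791 (starts at byte 5)
Byte[9]=5C: 1-byte ASCII. cp=U+005C
Byte[10]=C5: 2-byte lead, need 1 cont bytes. acc=0x5
Byte[11]=8B: continuation. acc=(acc<<6)|0x0B=0x14B
Completed: cp=U+014B (starts at byte 10)
Byte[12]=F0: 4-byte lead, need 3 cont bytes. acc=0x0
Byte[13]=AC: continuation. acc=(acc<<6)|0x2C=0x2C
Byte[14]=92: continuation. acc=(acc<<6)|0x12=0xB12
Byte[15]=85: continuation. acc=(acc<<6)|0x05=0x2C485
Completed: cp=U+2C485 (starts at byte 12)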